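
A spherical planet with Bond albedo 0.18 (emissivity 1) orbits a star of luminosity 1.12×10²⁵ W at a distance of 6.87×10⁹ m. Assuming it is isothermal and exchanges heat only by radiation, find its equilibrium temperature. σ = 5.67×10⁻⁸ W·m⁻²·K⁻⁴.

First find the stellar flux at distance d: S = L/(4πd²) = 1.12×10²⁵/(4π·(6.87×10⁹)²) = 18880 W/m².
For an isothermal sphere, absorbed (1−a)S·πr² = emitted σ·4πr²·T⁴, so T⁴ = (1−a)S/(4σ).
T⁴ = 0.820·18880/(4·5.67×10⁻⁸) = 6.828×10¹⁰ K⁴.

T ≈ 511 K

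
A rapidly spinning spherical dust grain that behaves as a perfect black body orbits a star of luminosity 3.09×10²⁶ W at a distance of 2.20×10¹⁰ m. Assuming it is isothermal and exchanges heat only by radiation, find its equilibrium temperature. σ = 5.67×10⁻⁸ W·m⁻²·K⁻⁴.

First find the stellar flux at distance d: S = L/(4πd²) = 3.09×10²⁶/(4π·(2.20×10¹⁰)²) = 50800 W/m².
For an isothermal sphere, absorbed (1−a)S·πr² = emitted σ·4πr²·T⁴, so T⁴ = (1−a)S/(4σ).
T⁴ = 1.00·50800/(4·5.67×10⁻⁸) = 2.240×10¹¹ K⁴.

T ≈ 688 K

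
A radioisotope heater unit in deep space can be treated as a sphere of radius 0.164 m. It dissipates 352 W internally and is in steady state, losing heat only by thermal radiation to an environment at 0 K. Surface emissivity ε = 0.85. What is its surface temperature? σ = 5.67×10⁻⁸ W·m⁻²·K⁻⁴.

T ≈ 383 K

Steady state: internal power = radiated power, P = εσA T⁴.
Radiating area A = 4πr² = 0.3380 m².
T⁴ = P/(εσA) = 352/(0.85·5.67×10⁻⁸·0.3380) = 2.161×10¹⁰ K⁴.
T = (2.161×10¹⁰)^(1/4).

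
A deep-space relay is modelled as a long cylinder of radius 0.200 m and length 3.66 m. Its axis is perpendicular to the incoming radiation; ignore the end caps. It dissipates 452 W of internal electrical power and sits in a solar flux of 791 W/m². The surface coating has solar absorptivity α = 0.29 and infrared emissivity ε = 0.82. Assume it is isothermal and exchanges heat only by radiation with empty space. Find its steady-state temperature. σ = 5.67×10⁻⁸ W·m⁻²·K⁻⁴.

T ≈ 246 K

At steady state, absorbed solar power + internal power = radiated power.
Absorbed: α·S·A_cross = 0.29·791·1.464 = 335.8 W (cross-section 2rL).
Total input = 335.8 + 452 = 787.8 W.
Radiated: εσ·A_surf·T⁴ with A_surf = 2πrL = 4.599 m².
T⁴ = 787.8/(0.82·5.67×10⁻⁸·4.599) = 3.684×10⁹ K⁴.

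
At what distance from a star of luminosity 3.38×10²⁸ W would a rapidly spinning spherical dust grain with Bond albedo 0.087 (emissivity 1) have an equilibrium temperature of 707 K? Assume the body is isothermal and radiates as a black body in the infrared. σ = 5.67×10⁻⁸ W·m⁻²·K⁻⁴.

d ≈ 2.08×10¹¹ m

For an isothermal black-emitting sphere, (1−a)S·πr² = σ·4πr²·T⁴ ⇒ S = 4σT⁴/(1−a).
S = 4·5.67×10⁻⁸·(707)⁴/0.913 = 62070 W/m².
Flux falls as S = L/(4πd²), so d = √(L/(4πS)) = √(3.38×10²⁸/(4π·62070)).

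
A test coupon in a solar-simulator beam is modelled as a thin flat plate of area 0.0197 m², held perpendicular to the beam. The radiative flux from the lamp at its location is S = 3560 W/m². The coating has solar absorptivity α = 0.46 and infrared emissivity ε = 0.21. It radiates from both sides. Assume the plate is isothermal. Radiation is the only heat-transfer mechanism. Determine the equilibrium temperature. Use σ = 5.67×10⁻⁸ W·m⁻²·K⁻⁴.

T ≈ 512 K

At equilibrium, absorbed power = emitted power.
Absorbing cross-section = A = 0.01970 m²; emitting surface = 2A = 0.03940 m² (ratio 2).
αS·A_cross = εσ·A_surf·T⁴  ⇒  T⁴ = αS/(ε·2σ).
T⁴ = 0.460·3560/(0.21·2·5.67×10⁻⁸) = 6.877×10¹⁰ K⁴.
T = (6.877×10¹⁰)^(1/4).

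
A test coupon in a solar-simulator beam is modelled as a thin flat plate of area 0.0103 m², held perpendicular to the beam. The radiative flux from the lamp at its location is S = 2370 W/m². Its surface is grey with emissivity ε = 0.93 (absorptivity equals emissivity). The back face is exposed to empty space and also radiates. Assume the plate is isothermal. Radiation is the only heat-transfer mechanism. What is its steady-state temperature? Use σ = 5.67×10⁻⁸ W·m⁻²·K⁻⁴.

At equilibrium, absorbed power = emitted power.
Absorbing cross-section = A = 0.01030 m²; emitting surface = 2A = 0.02060 m² (ratio 2).
εS·A_cross = εσ·A_surf·T⁴  ⇒  T⁴ = S/(2σ)   (ε cancels).
T⁴ = 2370/(2·5.67×10⁻⁸) = 2.090×10¹⁰ K⁴.
T = (2.090×10¹⁰)^(1/4).

T ≈ 380 K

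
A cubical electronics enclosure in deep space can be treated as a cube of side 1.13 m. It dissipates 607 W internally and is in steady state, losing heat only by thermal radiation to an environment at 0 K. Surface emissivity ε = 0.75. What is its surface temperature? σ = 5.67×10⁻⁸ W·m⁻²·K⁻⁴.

Steady state: internal power = radiated power, P = εσA T⁴.
Radiating area A = 6L² = 7.661 m².
T⁴ = P/(εσA) = 607/(0.75·5.67×10⁻⁸·7.661) = 1.863×10⁹ K⁴.
T = (1.863×10⁹)^(1/4).

T ≈ 208 K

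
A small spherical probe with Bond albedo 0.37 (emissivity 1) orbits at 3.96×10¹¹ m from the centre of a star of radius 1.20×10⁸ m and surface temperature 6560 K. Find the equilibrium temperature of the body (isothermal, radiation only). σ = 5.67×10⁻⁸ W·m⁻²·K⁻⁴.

T ≈ 71.9 K

The star's surface emits σT_*⁴; at distance d the flux is S = σT_*⁴(R_*/d)².
S = 5.67×10⁻⁸·(6560)⁴·(1.20×10⁸/3.96×10¹¹)² = 9.642 W/m².
For an isothermal sphere T⁴ = (1−a)S/(4σ) = 2.678×10⁷ K⁴.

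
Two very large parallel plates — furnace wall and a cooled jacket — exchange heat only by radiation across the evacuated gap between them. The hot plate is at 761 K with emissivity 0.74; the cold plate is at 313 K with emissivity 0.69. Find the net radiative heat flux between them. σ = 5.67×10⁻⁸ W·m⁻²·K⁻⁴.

For two infinite grey parallel plates, q = σ(T₁⁴ − T₂⁴)/(1/ε₁ + 1/ε₂ − 1).
T₁⁴ − T₂⁴ = 3.354×10¹¹ − 9.598×10⁹ = 3.258×10¹¹ K⁴.
1/ε₁ + 1/ε₂ − 1 = 1.351 + 1.449 − 1 = 1.801.
q = 5.67×10⁻⁸ × 3.258×10¹¹ / 1.801.

q ≈ 10300 W/m²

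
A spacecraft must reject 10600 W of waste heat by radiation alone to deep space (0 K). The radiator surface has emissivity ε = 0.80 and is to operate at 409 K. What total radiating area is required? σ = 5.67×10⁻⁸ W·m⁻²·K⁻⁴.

P = εσA T⁴ ⇒ A = P/(εσT⁴).
T⁴ = 2.798×10¹⁰ K⁴.
A = 10600/(0.80 × 5.67×10⁻⁸ × 2.798×10¹⁰).

A ≈ 8.35 m²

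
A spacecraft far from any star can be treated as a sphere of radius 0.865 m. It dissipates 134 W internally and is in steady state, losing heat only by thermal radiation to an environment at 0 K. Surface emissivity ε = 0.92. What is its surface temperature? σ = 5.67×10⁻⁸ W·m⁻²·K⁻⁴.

Steady state: internal power = radiated power, P = εσA T⁴.
Radiating area A = 4πr² = 9.402 m².
T⁴ = P/(εσA) = 134/(0.92·5.67×10⁻⁸·9.402) = 2.732×10⁸ K⁴.
T = (2.732×10⁸)^(1/4).

T ≈ 129 K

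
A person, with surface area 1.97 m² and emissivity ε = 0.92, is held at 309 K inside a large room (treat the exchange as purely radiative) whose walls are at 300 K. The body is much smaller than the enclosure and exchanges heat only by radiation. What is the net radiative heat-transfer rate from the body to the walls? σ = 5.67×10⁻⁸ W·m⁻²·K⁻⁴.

For a small grey body in a large enclosure: P_net = εσA(T_body⁴ − T_wall⁴).
A = 1.97 m²; T_body⁴ − T_wall⁴ = 9.117×10⁹ − 8.100×10⁹ = 1.017×10⁹ K⁴.
|P_net| = 0.92·5.67×10⁻⁸·1.970·1.017×10⁹.

P_net ≈ 104 W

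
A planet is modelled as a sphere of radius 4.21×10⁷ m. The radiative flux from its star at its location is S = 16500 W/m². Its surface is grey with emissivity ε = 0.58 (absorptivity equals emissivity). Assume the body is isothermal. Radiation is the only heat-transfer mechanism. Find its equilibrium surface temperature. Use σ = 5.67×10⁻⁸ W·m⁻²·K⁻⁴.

At equilibrium, absorbed power = emitted power.
Absorbing cross-section = πr² = 5.568×10¹⁵ m²; emitting surface = 4πr² = 2.227×10¹⁶ m² (ratio 4).
εS·A_cross = εσ·A_surf·T⁴  ⇒  T⁴ = S/(4σ)   (ε cancels).
T⁴ = 16500/(4·5.67×10⁻⁸) = 7.275×10¹⁰ K⁴.
T = (7.275×10¹⁰)^(1/4).

T ≈ 519 K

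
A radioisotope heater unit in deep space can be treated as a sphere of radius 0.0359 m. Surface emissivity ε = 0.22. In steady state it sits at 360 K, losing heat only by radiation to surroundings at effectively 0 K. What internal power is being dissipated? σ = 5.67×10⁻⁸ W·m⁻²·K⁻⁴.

Steady state: P = εσA T⁴.
A = 4πr² = 0.01620 m²; T⁴ = (360)⁴ = 1.680×10¹⁰ K⁴.
P = 0.22 × 5.67×10⁻⁸ × 0.01620 × 1.680×10¹⁰.

P ≈ 3.39 W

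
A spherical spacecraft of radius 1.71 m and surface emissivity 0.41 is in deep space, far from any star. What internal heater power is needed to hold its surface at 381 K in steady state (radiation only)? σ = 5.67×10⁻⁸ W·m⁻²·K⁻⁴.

P ≈ 18000 W

P = εσ·4πr²·T⁴.
4πr² = 36.75 m²; T⁴ = 2.107×10¹⁰ K⁴.
P = 0.41·5.67×10⁻⁸·36.75·2.107×10¹⁰.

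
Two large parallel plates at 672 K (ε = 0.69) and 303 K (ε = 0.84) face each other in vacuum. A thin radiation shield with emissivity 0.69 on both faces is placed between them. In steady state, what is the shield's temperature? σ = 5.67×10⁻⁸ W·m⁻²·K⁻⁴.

In steady state the net flux on the hot side equals that on the cold side.
σ(T₁⁴−T_s⁴)/D₁ = σ(T_s⁴−T₂⁴)/D₂, with D₁ = 1/ε₁+1/ε_s−1 = 1.899, D₂ = 1/ε_s+1/ε₂−1 = 1.640.
Solve for T_s⁴: T_s⁴ = (D₂·T₁⁴ + D₁·T₂⁴)/(D₁+D₂) = 9.903×10¹⁰ K⁴.

T_s ≈ 561 K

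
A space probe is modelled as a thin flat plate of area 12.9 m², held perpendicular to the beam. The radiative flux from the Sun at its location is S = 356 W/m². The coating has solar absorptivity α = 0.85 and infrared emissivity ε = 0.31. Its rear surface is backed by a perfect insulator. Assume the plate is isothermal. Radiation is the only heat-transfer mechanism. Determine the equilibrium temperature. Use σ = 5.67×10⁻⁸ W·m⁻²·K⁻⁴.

T ≈ 362 K

At equilibrium, absorbed power = emitted power.
Absorbing cross-section = A = 12.90 m²; emitting surface = A = 12.90 m² (ratio 1).
αS·A_cross = εσ·A_surf·T⁴  ⇒  T⁴ = αS/(ε·1σ).
T⁴ = 0.850·356/(0.31·1·5.67×10⁻⁸) = 1.722×10¹⁰ K⁴.
T = (1.722×10¹⁰)^(1/4).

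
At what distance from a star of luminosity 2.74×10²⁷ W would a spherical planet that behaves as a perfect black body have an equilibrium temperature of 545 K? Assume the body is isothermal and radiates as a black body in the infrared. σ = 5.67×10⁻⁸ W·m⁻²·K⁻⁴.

For an isothermal black-emitting sphere, (1−a)S·πr² = σ·4πr²·T⁴ ⇒ S = 4σT⁴/(1−a).
S = 4·5.67×10⁻⁸·(545)⁴/1.00 = 20010 W/m².
Flux falls as S = L/(4πd²), so d = √(L/(4πS)) = √(2.74×10²⁷/(4π·20010)).

d ≈ 1.04×10¹¹ m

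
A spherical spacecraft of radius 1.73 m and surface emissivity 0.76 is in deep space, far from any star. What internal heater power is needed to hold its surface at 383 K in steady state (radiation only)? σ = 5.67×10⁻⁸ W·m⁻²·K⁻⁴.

P ≈ 34900 W

P = εσ·4πr²·T⁴.
4πr² = 37.61 m²; T⁴ = 2.152×10¹⁰ K⁴.
P = 0.76·5.67×10⁻⁸·37.61·2.152×10¹⁰.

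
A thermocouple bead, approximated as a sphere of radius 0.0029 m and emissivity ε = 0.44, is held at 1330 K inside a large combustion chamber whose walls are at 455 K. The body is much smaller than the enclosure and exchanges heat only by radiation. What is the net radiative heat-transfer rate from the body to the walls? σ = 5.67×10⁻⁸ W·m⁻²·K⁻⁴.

P_net ≈ 8.14 W

For a small grey body in a large enclosure: P_net = εσA(T_body⁴ − T_wall⁴).
A = 4πr² = 1.057×10⁻⁴ m²; T_body⁴ − T_wall⁴ = 3.129×10¹² − 4.286×10¹⁰ = 3.086×10¹² K⁴.
|P_net| = 0.44·5.67×10⁻⁸·1.057×10⁻⁴·3.086×10¹².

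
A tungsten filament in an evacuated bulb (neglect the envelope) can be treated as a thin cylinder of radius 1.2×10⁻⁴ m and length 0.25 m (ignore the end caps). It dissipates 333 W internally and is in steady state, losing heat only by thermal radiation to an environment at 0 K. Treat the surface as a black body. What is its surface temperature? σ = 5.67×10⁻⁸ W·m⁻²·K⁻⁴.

Steady state: internal power = radiated power, P = εσA T⁴.
Radiating area A = 2πrL = 1.885×10⁻⁴ m².
T⁴ = P/(εσA) = 333/(1.0·5.67×10⁻⁸·1.885×10⁻⁴) = 3.116×10¹³ K⁴.
T = (3.116×10¹³)^(1/4).

T ≈ 2360 K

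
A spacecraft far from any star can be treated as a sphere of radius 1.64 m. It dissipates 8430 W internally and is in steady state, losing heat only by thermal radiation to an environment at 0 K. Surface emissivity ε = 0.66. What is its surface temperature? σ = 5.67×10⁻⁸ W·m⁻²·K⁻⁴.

Steady state: internal power = radiated power, P = εσA T⁴.
Radiating area A = 4πr² = 33.80 m².
T⁴ = P/(εσA) = 8430/(0.66·5.67×10⁻⁸·33.80) = 6.665×10⁹ K⁴.
T = (6.665×10⁹)^(1/4).

T ≈ 286 K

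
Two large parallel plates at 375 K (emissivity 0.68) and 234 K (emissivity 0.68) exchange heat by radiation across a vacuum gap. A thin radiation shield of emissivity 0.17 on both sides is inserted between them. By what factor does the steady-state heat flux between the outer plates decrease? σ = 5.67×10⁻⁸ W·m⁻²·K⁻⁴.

factor ≈ 6.55

Without shield: q₀ = σΔ(T⁴)/(1/ε₁+1/ε₂−1) with denominator 1.941.
With shield the two gaps are in series; the resistances add: (1/ε₁+1/ε_s−1)+(1/ε_s+1/ε₂−1) = 6.353+6.353 = 12.71.
Heat-flux ratio q₀/q = 12.71/1.941.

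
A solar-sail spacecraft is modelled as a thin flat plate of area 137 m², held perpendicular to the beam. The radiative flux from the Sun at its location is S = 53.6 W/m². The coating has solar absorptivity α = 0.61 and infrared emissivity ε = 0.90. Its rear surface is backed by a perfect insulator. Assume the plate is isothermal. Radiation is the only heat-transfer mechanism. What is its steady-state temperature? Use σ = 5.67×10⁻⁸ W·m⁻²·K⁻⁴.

T ≈ 159 K

At equilibrium, absorbed power = emitted power.
Absorbing cross-section = A = 137.0 m²; emitting surface = A = 137.0 m² (ratio 1).
αS·A_cross = εσ·A_surf·T⁴  ⇒  T⁴ = αS/(ε·1σ).
T⁴ = 0.610·53.6/(0.90·1·5.67×10⁻⁸) = 6.407×10⁸ K⁴.
T = (6.407×10⁸)^(1/4).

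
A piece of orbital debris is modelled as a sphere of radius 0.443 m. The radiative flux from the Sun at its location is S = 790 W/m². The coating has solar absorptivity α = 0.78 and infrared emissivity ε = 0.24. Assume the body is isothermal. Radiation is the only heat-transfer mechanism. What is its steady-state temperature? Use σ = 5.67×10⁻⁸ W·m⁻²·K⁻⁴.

T ≈ 326 K

At equilibrium, absorbed power = emitted power.
Absorbing cross-section = πr² = 0.6165 m²; emitting surface = 4πr² = 2.466 m² (ratio 4).
αS·A_cross = εσ·A_surf·T⁴  ⇒  T⁴ = αS/(ε·4σ).
T⁴ = 0.780·790/(0.24·4·5.67×10⁻⁸) = 1.132×10¹⁰ K⁴.
T = (1.132×10¹⁰)^(1/4).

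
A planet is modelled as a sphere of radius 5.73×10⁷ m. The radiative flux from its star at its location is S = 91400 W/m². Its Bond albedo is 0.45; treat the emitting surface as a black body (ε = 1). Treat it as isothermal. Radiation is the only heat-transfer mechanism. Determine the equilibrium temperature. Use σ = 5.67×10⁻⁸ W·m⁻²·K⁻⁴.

T ≈ 686 K

At equilibrium, absorbed power = emitted power.
Absorbing cross-section = πr² = 1.031×10¹⁶ m²; emitting surface = 4πr² = 4.126×10¹⁶ m² (ratio 4).
(1−a)S·A_cross = εσ·A_surf·T⁴  ⇒  T⁴ = (1−a)S/(4σ).
T⁴ = 0.550·91400/(4·5.67×10⁻⁸) = 2.216×10¹¹ K⁴.
T = (2.216×10¹¹)^(1/4).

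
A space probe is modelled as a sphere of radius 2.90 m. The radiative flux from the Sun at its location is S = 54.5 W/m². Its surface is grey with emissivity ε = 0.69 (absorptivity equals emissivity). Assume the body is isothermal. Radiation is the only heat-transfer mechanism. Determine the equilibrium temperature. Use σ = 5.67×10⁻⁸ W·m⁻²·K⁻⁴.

T ≈ 125 K

At equilibrium, absorbed power = emitted power.
Absorbing cross-section = πr² = 26.42 m²; emitting surface = 4πr² = 105.7 m² (ratio 4).
εS·A_cross = εσ·A_surf·T⁴  ⇒  T⁴ = S/(4σ)   (ε cancels).
T⁴ = 54.5/(4·5.67×10⁻⁸) = 2.403×10⁸ K⁴.
T = (2.403×10⁸)^(1/4).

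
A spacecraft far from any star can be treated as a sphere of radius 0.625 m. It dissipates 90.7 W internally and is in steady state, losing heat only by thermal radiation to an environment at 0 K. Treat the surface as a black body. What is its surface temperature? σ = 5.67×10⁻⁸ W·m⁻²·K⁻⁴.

Steady state: internal power = radiated power, P = εσA T⁴.
Radiating area A = 4πr² = 4.909 m².
T⁴ = P/(εσA) = 90.7/(1.0·5.67×10⁻⁸·4.909) = 3.259×10⁸ K⁴.
T = (3.259×10⁸)^(1/4).

T ≈ 134 K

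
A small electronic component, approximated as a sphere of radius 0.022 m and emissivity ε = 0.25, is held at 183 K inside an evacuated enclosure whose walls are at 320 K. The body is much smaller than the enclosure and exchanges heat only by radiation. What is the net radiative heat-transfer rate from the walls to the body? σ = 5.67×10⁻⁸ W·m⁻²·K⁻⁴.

For a small grey body in a large enclosure: P_net = εσA(T_body⁴ − T_wall⁴).
A = 4πr² = 0.006082 m²; T_body⁴ − T_wall⁴ = 1.122×10⁹ − 1.049×10¹⁰ = -9.364×10⁹ K⁴.
|P_net| = 0.25·5.67×10⁻⁸·0.006082·9.364×10⁹.

P_net ≈ 0.807 W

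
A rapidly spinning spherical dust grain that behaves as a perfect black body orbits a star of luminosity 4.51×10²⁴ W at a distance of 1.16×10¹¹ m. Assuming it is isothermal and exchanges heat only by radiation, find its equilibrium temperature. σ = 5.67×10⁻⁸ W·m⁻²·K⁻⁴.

T ≈ 104 K

First find the stellar flux at distance d: S = L/(4πd²) = 4.51×10²⁴/(4π·(1.16×10¹¹)²) = 26.67 W/m².
For an isothermal sphere, absorbed (1−a)S·πr² = emitted σ·4πr²·T⁴, so T⁴ = (1−a)S/(4σ).
T⁴ = 1.00·26.67/(4·5.67×10⁻⁸) = 1.176×10⁸ K⁴.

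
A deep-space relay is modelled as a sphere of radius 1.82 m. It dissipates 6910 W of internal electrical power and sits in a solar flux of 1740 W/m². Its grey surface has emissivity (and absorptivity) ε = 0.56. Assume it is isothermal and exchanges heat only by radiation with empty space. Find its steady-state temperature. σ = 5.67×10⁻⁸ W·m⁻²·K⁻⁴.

At steady state, absorbed solar power + internal power = radiated power.
Absorbed: α·S·A_cross = 0.56·1740·10.41 = 10140 W (cross-section πr²).
Total input = 10140 + 6910 = 17050 W.
Radiated: εσ·A_surf·T⁴ with A_surf = 4πr² = 41.62 m².
T⁴ = 17050/(0.56·5.67×10⁻⁸·41.62) = 1.290×10¹⁰ K⁴.

T ≈ 337 K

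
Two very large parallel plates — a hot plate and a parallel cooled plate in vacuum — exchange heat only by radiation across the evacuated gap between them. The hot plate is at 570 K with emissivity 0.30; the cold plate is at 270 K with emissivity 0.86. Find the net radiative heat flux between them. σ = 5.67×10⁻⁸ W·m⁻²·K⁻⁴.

q ≈ 1630 W/m²

For two infinite grey parallel plates, q = σ(T₁⁴ − T₂⁴)/(1/ε₁ + 1/ε₂ − 1).
T₁⁴ − T₂⁴ = 1.056×10¹¹ − 5.314×10⁹ = 1.002×10¹¹ K⁴.
1/ε₁ + 1/ε₂ − 1 = 3.333 + 1.163 − 1 = 3.496.
q = 5.67×10⁻⁸ × 1.002×10¹¹ / 3.496.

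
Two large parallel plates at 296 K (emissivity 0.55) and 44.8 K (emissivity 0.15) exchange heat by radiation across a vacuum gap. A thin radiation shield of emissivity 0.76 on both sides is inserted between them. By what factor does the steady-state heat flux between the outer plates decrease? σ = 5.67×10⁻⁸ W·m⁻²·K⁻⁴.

Without shield: q₀ = σΔ(T⁴)/(1/ε₁+1/ε₂−1) with denominator 7.485.
With shield the two gaps are in series; the resistances add: (1/ε₁+1/ε_s−1)+(1/ε_s+1/ε₂−1) = 2.134+6.982 = 9.116.
Heat-flux ratio q₀/q = 9.116/7.485.

factor ≈ 1.22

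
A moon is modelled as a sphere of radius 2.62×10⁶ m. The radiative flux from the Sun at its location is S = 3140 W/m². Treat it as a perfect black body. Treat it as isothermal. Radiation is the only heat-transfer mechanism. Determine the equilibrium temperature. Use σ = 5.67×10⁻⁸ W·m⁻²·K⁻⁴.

At equilibrium, absorbed power = emitted power.
Absorbing cross-section = πr² = 2.157×10¹³ m²; emitting surface = 4πr² = 8.626×10¹³ m² (ratio 4).
S·A_cross = εσ·A_surf·T⁴  ⇒  T⁴ = S/(4σ).
T⁴ = 1.00·3140/(4·5.67×10⁻⁸) = 1.384×10¹⁰ K⁴.
T = (1.384×10¹⁰)^(1/4).

T ≈ 343 K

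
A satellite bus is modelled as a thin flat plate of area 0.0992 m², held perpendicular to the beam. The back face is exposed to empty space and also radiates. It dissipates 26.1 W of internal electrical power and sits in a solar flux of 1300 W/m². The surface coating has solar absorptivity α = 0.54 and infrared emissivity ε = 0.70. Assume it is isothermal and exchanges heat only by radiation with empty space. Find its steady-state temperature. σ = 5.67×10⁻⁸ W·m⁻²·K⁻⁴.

T ≈ 332 K

At steady state, absorbed solar power + internal power = radiated power.
Absorbed: α·S·A_cross = 0.54·1300·0.09920 = 69.64 W (cross-section A).
Total input = 69.64 + 26.1 = 95.74 W.
Radiated: εσ·A_surf·T⁴ with A_surf = 2A = 0.1984 m².
T⁴ = 95.74/(0.70·5.67×10⁻⁸·0.1984) = 1.216×10¹⁰ K⁴.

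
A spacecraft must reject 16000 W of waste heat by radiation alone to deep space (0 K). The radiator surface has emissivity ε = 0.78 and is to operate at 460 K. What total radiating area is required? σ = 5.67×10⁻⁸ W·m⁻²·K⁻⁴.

A ≈ 8.08 m²

P = εσA T⁴ ⇒ A = P/(εσT⁴).
T⁴ = 4.477×10¹⁰ K⁴.
A = 16000/(0.78 × 5.67×10⁻⁸ × 4.477×10¹⁰).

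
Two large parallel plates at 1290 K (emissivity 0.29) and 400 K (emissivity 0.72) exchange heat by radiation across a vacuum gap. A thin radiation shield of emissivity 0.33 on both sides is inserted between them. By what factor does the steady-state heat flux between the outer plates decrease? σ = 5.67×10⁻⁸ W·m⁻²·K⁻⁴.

Without shield: q₀ = σΔ(T⁴)/(1/ε₁+1/ε₂−1) with denominator 3.837.
With shield the two gaps are in series; the resistances add: (1/ε₁+1/ε_s−1)+(1/ε_s+1/ε₂−1) = 5.479+3.419 = 8.898.
Heat-flux ratio q₀/q = 8.898/3.837.

factor ≈ 2.32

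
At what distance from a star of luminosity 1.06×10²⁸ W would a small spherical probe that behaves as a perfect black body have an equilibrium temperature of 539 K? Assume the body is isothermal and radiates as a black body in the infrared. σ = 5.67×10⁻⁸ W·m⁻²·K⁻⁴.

d ≈ 2.10×10¹¹ m

For an isothermal black-emitting sphere, (1−a)S·πr² = σ·4πr²·T⁴ ⇒ S = 4σT⁴/(1−a).
S = 4·5.67×10⁻⁸·(539)⁴/1.00 = 19140 W/m².
Flux falls as S = L/(4πd²), so d = √(L/(4πS)) = √(1.06×10²⁸/(4π·19140)).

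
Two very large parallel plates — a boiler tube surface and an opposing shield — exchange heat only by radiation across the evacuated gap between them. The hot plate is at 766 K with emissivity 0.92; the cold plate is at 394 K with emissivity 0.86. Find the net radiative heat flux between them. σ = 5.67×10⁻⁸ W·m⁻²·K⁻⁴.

q ≈ 14500 W/m²

For two infinite grey parallel plates, q = σ(T₁⁴ − T₂⁴)/(1/ε₁ + 1/ε₂ − 1).
T₁⁴ − T₂⁴ = 3.443×10¹¹ − 2.410×10¹⁰ = 3.202×10¹¹ K⁴.
1/ε₁ + 1/ε₂ − 1 = 1.087 + 1.163 − 1 = 1.250.
q = 5.67×10⁻⁸ × 3.202×10¹¹ / 1.250.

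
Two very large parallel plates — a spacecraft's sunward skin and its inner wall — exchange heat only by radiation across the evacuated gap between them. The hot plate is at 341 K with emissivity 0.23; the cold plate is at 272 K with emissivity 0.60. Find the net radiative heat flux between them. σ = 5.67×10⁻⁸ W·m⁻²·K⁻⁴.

For two infinite grey parallel plates, q = σ(T₁⁴ − T₂⁴)/(1/ε₁ + 1/ε₂ − 1).
T₁⁴ − T₂⁴ = 1.352×10¹⁰ − 5.474×10⁹ = 8.048×10⁹ K⁴.
1/ε₁ + 1/ε₂ − 1 = 4.348 + 1.667 − 1 = 5.014.
q = 5.67×10⁻⁸ × 8.048×10⁹ / 5.014.

q ≈ 91.0 W/m²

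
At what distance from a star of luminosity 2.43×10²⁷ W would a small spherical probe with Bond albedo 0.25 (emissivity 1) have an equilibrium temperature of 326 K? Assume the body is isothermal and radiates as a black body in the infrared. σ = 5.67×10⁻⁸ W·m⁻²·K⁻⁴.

d ≈ 2.38×10¹¹ m

For an isothermal black-emitting sphere, (1−a)S·πr² = σ·4πr²·T⁴ ⇒ S = 4σT⁴/(1−a).
S = 4·5.67×10⁻⁸·(326)⁴/0.750 = 3415 W/m².
Flux falls as S = L/(4πd²), so d = √(L/(4πS)) = √(2.43×10²⁷/(4π·3415)).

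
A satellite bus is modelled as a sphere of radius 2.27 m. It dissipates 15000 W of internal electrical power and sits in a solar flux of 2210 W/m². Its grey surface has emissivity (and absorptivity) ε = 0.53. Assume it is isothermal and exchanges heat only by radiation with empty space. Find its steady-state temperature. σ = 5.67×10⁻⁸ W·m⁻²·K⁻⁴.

T ≈ 363 K

At steady state, absorbed solar power + internal power = radiated power.
Absorbed: α·S·A_cross = 0.53·2210·16.19 = 18960 W (cross-section πr²).
Total input = 18960 + 15000 = 33960 W.
Radiated: εσ·A_surf·T⁴ with A_surf = 4πr² = 64.75 m².
T⁴ = 33960/(0.53·5.67×10⁻⁸·64.75) = 1.745×10¹⁰ K⁴.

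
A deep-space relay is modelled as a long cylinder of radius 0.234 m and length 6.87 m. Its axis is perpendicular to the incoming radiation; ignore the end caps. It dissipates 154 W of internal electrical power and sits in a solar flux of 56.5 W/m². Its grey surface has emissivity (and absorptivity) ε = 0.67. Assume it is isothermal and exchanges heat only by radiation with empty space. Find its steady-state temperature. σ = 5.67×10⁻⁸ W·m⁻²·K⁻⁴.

At steady state, absorbed solar power + internal power = radiated power.
Absorbed: α·S·A_cross = 0.67·56.5·3.215 = 121.7 W (cross-section 2rL).
Total input = 121.7 + 154 = 275.7 W.
Radiated: εσ·A_surf·T⁴ with A_surf = 2πrL = 10.10 m².
T⁴ = 275.7/(0.67·5.67×10⁻⁸·10.10) = 7.185×10⁸ K⁴.

T ≈ 164 K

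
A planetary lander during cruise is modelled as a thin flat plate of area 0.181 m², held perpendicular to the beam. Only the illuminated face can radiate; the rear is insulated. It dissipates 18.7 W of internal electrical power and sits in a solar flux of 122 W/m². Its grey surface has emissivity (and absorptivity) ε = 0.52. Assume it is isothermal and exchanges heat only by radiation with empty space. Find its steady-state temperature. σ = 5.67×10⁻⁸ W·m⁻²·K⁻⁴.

At steady state, absorbed solar power + internal power = radiated power.
Absorbed: α·S·A_cross = 0.52·122·0.1810 = 11.48 W (cross-section A).
Total input = 11.48 + 18.7 = 30.18 W.
Radiated: εσ·A_surf·T⁴ with A_surf = A = 0.1810 m².
T⁴ = 30.18/(0.52·5.67×10⁻⁸·0.1810) = 5.656×10⁹ K⁴.

T ≈ 274 K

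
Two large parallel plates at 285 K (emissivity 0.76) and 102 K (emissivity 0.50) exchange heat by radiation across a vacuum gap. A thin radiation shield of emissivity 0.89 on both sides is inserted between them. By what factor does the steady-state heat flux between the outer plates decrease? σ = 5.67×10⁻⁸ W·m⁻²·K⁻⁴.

Without shield: q₀ = σΔ(T⁴)/(1/ε₁+1/ε₂−1) with denominator 2.316.
With shield the two gaps are in series; the resistances add: (1/ε₁+1/ε_s−1)+(1/ε_s+1/ε₂−1) = 1.439+2.124 = 3.563.
Heat-flux ratio q₀/q = 3.563/2.316.

factor ≈ 1.54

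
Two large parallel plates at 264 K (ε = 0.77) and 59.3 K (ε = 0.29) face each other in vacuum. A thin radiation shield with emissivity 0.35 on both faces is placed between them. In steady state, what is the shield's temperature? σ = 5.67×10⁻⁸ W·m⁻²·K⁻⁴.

T_s ≈ 235 K

In steady state the net flux on the hot side equals that on the cold side.
σ(T₁⁴−T_s⁴)/D₁ = σ(T_s⁴−T₂⁴)/D₂, with D₁ = 1/ε₁+1/ε_s−1 = 3.156, D₂ = 1/ε_s+1/ε₂−1 = 5.305.
Solve for T_s⁴: T_s⁴ = (D₂·T₁⁴ + D₁·T₂⁴)/(D₁+D₂) = 3.050×10⁹ K⁴.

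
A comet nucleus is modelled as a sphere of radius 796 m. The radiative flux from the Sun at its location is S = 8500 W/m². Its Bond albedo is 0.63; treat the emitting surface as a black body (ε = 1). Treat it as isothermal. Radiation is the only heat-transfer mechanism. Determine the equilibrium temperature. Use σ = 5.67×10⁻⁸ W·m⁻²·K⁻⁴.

T ≈ 343 K

At equilibrium, absorbed power = emitted power.
Absorbing cross-section = πr² = 1.991×10⁶ m²; emitting surface = 4πr² = 7.962×10⁶ m² (ratio 4).
(1−a)S·A_cross = εσ·A_surf·T⁴  ⇒  T⁴ = (1−a)S/(4σ).
T⁴ = 0.370·8500/(4·5.67×10⁻⁸) = 1.387×10¹⁰ K⁴.
T = (1.387×10¹⁰)^(1/4).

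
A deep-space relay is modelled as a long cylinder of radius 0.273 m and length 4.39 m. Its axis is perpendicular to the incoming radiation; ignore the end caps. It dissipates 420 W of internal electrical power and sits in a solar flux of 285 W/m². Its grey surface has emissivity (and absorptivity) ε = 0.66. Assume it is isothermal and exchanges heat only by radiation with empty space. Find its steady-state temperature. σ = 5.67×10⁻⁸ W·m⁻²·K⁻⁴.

T ≈ 236 K

At steady state, absorbed solar power + internal power = radiated power.
Absorbed: α·S·A_cross = 0.66·285·2.397 = 450.9 W (cross-section 2rL).
Total input = 450.9 + 420 = 870.9 W.
Radiated: εσ·A_surf·T⁴ with A_surf = 2πrL = 7.530 m².
T⁴ = 870.9/(0.66·5.67×10⁻⁸·7.530) = 3.090×10⁹ K⁴.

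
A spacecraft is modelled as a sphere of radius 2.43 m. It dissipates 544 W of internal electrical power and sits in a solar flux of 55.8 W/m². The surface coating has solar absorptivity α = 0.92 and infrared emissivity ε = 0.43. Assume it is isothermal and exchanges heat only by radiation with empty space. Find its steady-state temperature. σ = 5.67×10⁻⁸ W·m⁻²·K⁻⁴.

T ≈ 170 K

At steady state, absorbed solar power + internal power = radiated power.
Absorbed: α·S·A_cross = 0.92·55.8·18.55 = 952.3 W (cross-section πr²).
Total input = 952.3 + 544 = 1496 W.
Radiated: εσ·A_surf·T⁴ with A_surf = 4πr² = 74.20 m².
T⁴ = 1496/(0.43·5.67×10⁻⁸·74.20) = 8.271×10⁸ K⁴.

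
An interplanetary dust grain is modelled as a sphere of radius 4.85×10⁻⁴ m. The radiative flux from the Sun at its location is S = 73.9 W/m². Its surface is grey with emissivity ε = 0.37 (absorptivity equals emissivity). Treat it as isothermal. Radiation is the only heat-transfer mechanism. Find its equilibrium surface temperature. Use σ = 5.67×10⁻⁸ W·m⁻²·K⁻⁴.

At equilibrium, absorbed power = emitted power.
Absorbing cross-section = πr² = 7.390×10⁻⁷ m²; emitting surface = 4πr² = 2.956×10⁻⁶ m² (ratio 4).
εS·A_cross = εσ·A_surf·T⁴  ⇒  T⁴ = S/(4σ)   (ε cancels).
T⁴ = 73.9/(4·5.67×10⁻⁸) = 3.258×10⁸ K⁴.
T = (3.258×10⁸)^(1/4).

T ≈ 134 K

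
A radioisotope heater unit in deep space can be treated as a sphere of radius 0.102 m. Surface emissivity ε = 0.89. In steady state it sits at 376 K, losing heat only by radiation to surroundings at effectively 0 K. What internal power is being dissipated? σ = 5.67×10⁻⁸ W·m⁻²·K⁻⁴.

Steady state: P = εσA T⁴.
A = 4πr² = 0.1307 m²; T⁴ = (376)⁴ = 1.999×10¹⁰ K⁴.
P = 0.89 × 5.67×10⁻⁸ × 0.1307 × 1.999×10¹⁰.

P ≈ 132 W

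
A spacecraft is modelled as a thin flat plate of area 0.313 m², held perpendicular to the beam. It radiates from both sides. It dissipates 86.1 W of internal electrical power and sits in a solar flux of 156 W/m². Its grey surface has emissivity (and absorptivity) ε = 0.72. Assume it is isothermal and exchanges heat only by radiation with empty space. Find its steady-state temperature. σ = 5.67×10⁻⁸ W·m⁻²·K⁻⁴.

T ≈ 262 K

At steady state, absorbed solar power + internal power = radiated power.
Absorbed: α·S·A_cross = 0.72·156·0.3130 = 35.16 W (cross-section A).
Total input = 35.16 + 86.1 = 121.3 W.
Radiated: εσ·A_surf·T⁴ with A_surf = 2A = 0.6260 m².
T⁴ = 121.3/(0.72·5.67×10⁻⁸·0.6260) = 4.745×10⁹ K⁴.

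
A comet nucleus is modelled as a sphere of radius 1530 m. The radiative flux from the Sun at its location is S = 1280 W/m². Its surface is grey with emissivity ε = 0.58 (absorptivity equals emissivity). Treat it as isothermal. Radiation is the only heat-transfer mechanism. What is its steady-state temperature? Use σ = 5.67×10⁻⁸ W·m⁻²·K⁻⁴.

At equilibrium, absorbed power = emitted power.
Absorbing cross-section = πr² = 7.354×10⁶ m²; emitting surface = 4πr² = 2.942×10⁷ m² (ratio 4).
εS·A_cross = εσ·A_surf·T⁴  ⇒  T⁴ = S/(4σ)   (ε cancels).
T⁴ = 1280/(4·5.67×10⁻⁸) = 5.644×10⁹ K⁴.
T = (5.644×10⁹)^(1/4).

T ≈ 274 K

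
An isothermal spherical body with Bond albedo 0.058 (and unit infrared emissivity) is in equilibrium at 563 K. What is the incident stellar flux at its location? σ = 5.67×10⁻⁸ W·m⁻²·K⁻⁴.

S ≈ 24200 W/m²

(1−a)S·πr² = σ·4πr²·T⁴ ⇒ S = 4σT⁴/(1−a).
S = 4·5.67×10⁻⁸·1.005×10¹¹/0.942.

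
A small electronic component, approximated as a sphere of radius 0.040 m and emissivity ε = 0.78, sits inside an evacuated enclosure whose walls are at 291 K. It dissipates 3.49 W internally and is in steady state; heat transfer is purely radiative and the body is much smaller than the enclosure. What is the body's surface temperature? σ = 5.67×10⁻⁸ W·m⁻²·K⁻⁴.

T ≈ 325 K

For a small grey body in a large enclosure, net radiated power = εσA(T⁴ − T_w⁴).
Steady state: P = εσA(T⁴ − T_w⁴) with A = 4πr² = 0.02011 m².
T⁴ = P/(εσA) + T_w⁴ = 3.49/(0.78·5.67×10⁻⁸·0.02011) + (291)⁴
    = 3.925×10⁹ + 7.171×10⁹ = 1.110×10¹⁰ K⁴.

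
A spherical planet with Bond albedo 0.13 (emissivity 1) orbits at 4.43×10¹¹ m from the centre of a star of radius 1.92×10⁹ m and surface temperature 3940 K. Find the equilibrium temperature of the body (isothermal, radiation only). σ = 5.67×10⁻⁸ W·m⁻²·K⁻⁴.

T ≈ 177 K

The star's surface emits σT_*⁴; at distance d the flux is S = σT_*⁴(R_*/d)².
S = 5.67×10⁻⁸·(3940)⁴·(1.92×10⁹/4.43×10¹¹)² = 256.7 W/m².
For an isothermal sphere T⁴ = (1−a)S/(4σ) = 9.846×10⁸ K⁴.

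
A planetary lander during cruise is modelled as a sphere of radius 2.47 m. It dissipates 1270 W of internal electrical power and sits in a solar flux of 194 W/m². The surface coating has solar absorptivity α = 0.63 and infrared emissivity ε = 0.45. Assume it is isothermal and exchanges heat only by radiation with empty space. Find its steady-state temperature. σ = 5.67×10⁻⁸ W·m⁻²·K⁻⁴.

T ≈ 207 K

At steady state, absorbed solar power + internal power = radiated power.
Absorbed: α·S·A_cross = 0.63·194·19.17 = 2343 W (cross-section πr²).
Total input = 2343 + 1270 = 3613 W.
Radiated: εσ·A_surf·T⁴ with A_surf = 4πr² = 76.67 m².
T⁴ = 3613/(0.45·5.67×10⁻⁸·76.67) = 1.847×10⁹ K⁴.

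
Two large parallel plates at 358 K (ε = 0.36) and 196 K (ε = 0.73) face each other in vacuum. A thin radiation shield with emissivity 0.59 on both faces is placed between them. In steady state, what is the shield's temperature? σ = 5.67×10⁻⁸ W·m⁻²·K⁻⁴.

In steady state the net flux on the hot side equals that on the cold side.
σ(T₁⁴−T_s⁴)/D₁ = σ(T_s⁴−T₂⁴)/D₂, with D₁ = 1/ε₁+1/ε_s−1 = 3.473, D₂ = 1/ε_s+1/ε₂−1 = 2.065.
Solve for T_s⁴: T_s⁴ = (D₂·T₁⁴ + D₁·T₂⁴)/(D₁+D₂) = 7.050×10⁹ K⁴.

T_s ≈ 290 K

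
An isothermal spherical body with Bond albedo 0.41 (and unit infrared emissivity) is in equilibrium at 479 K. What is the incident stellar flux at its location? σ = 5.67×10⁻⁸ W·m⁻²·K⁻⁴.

S ≈ 20200 W/m²

(1−a)S·πr² = σ·4πr²·T⁴ ⇒ S = 4σT⁴/(1−a).
S = 4·5.67×10⁻⁸·5.264×10¹⁰/0.590.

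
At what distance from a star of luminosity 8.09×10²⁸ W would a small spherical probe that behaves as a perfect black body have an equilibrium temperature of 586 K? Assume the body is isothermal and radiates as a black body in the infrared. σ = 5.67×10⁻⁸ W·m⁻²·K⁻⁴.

d ≈ 4.91×10¹¹ m

For an isothermal black-emitting sphere, (1−a)S·πr² = σ·4πr²·T⁴ ⇒ S = 4σT⁴/(1−a).
S = 4·5.67×10⁻⁸·(586)⁴/1.00 = 26740 W/m².
Flux falls as S = L/(4πd²), so d = √(L/(4πS)) = √(8.09×10²⁸/(4π·26740)).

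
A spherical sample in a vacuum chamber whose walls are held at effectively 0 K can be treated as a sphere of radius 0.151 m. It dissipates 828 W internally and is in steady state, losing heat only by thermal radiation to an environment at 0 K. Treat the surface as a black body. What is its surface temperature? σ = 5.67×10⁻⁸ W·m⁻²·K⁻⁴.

Steady state: internal power = radiated power, P = εσA T⁴.
Radiating area A = 4πr² = 0.2865 m².
T⁴ = P/(εσA) = 828/(1.0·5.67×10⁻⁸·0.2865) = 5.097×10¹⁰ K⁴.
T = (5.097×10¹⁰)^(1/4).

T ≈ 475 K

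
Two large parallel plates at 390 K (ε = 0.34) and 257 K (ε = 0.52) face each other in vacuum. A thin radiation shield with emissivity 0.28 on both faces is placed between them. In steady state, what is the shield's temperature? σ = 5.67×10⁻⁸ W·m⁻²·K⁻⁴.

In steady state the net flux on the hot side equals that on the cold side.
σ(T₁⁴−T_s⁴)/D₁ = σ(T_s⁴−T₂⁴)/D₂, with D₁ = 1/ε₁+1/ε_s−1 = 5.513, D₂ = 1/ε_s+1/ε₂−1 = 4.495.
Solve for T_s⁴: T_s⁴ = (D₂·T₁⁴ + D₁·T₂⁴)/(D₁+D₂) = 1.279×10¹⁰ K⁴.

T_s ≈ 336 K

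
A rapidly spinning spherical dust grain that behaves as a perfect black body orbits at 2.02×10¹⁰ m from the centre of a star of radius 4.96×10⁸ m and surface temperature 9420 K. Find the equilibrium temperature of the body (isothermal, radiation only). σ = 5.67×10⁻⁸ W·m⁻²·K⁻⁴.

T ≈ 1040 K

The star's surface emits σT_*⁴; at distance d the flux is S = σT_*⁴(R_*/d)².
S = 5.67×10⁻⁸·(9420)⁴·(4.96×10⁸/2.02×10¹⁰)² = 2.692×10⁵ W/m².
For an isothermal sphere T⁴ = (1−a)S/(4σ) = 1.187×10¹² K⁴.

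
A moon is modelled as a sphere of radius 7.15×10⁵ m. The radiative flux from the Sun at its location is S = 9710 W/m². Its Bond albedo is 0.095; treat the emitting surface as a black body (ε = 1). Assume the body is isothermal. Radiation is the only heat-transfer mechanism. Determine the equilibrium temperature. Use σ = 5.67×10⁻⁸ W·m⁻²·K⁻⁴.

T ≈ 444 K

At equilibrium, absorbed power = emitted power.
Absorbing cross-section = πr² = 1.606×10¹² m²; emitting surface = 4πr² = 6.424×10¹² m² (ratio 4).
(1−a)S·A_cross = εσ·A_surf·T⁴  ⇒  T⁴ = (1−a)S/(4σ).
T⁴ = 0.905·9710/(4·5.67×10⁻⁸) = 3.875×10¹⁰ K⁴.
T = (3.875×10¹⁰)^(1/4).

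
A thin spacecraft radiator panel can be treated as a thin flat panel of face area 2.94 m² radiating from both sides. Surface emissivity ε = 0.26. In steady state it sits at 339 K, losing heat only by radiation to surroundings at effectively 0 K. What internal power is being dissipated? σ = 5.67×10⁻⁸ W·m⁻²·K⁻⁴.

Steady state: P = εσA T⁴.
A = 2·2.94 = 5.880 m²; T⁴ = (339)⁴ = 1.321×10¹⁰ K⁴.
P = 0.26 × 5.67×10⁻⁸ × 5.880 × 1.321×10¹⁰.

P ≈ 1140 W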